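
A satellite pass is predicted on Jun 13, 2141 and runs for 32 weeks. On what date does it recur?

January 23, 2142

Adding 32 weeks = 224 days from June 13, 2141.
June has 30 days, so 30 − 13 = 17 days remain after June 13, 2141; 224 − 17 = 207 left.
July 2141 has 31 days: 207 − 31 = 176 left.
August 2141 has 31 days: 176 − 31 = 145 left.
September 2141 has 30 days: 145 − 30 = 115 left.
October 2141 has 31 days: 115 − 31 = 84 left.
November 2141 has 30 days: 84 − 30 = 54 left.
December 2141 has 31 days: 54 − 31 = 23 left.
23 days into January 2142 → January 23, 2142.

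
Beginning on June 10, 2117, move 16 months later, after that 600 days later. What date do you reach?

Counting forward 16 months from June 10, 2117:
month 6 + 16 = 22, which is month 10 of year 2118 → October 2118.
Day 10 is valid in October, giving October 10, 2118.
Counting forward 600 days from October 10, 2118:
October has 31 days, so 31 − 10 = 21 days remain after October 10, 2118; 600 − 21 = 579 left.
November 2118 has 30 days: 579 − 30 = 549 left.
December 2118 has 31 days: 549 − 31 = 518 left.
January 2119 has 31 days: 518 − 31 = 487 left.
February 2119 has 28 days (2119 is not a leap year): 487 − 28 = 459 left.
March 2119 has 31 days: 459 − 31 = 428 left.
April 2119 has 30 days: 428 − 30 = 398 left.
May 2119 has 31 days: 398 − 31 = 367 left.
June 2119 has 30 days: 367 − 30 = 337 left.
July 2119 has 31 days: 337 − 31 = 306 left.
August 2119 has 31 days: 306 − 31 = 275 left.
September 2119 has 30 days: 275 − 30 = 245 left.
October 2119 has 31 days: 245 − 31 = 214 left.
November 2119 has 30 days: 214 − 30 = 184 left.
December 2119 has 31 days: 184 − 31 = 153 left.
January 2120 has 31 days: 153 − 31 = 122 left.
February 2120 has 29 days (2120 is a leap year): 122 − 29 = 93 left.
March 2120 has 31 days: 93 − 31 = 62 left.
April 2120 has 30 days: 62 − 30 = 32 left.
May 2120 has 31 days: 32 − 31 = 1 left.
1 day into June 2120 → June 1, 2120.

June 1, 2120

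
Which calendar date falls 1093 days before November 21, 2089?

Counting back 1093 days from November 21, 2089.
Going back 21 days from November 21, 2089 reaches the end of the previous month; 1093 − 21 = 1072 left.
October 2089 has 31 days: 1072 − 31 = 1041 left.
September 2089 has 30 days: 1041 − 30 = 1011 left.
August 2089 has 31 days: 1011 − 31 = 980 left.
July 2089 has 31 days: 980 − 31 = 949 left.
June 2089 has 30 days: 949 − 30 = 919 left.
May 2089 has 31 days: 919 − 31 = 888 left.
April 2089 has 30 days: 888 − 30 = 858 left.
March 2089 has 31 days: 858 − 31 = 827 left.
February 2089 has 28 days (2089 is not a leap year): 827 − 28 = 799 left.
January 2089 has 31 days: 799 − 31 = 768 left.
December 2088 has 31 days: 768 − 31 = 737 left.
November 2088 has 30 days: 737 − 30 = 707 left.
October 2088 has 31 days: 707 − 31 = 676 left.
September 2088 has 30 days: 676 − 30 = 646 left.
August 2088 has 31 days: 646 − 31 = 615 left.
July 2088 has 31 days: 615 − 31 = 584 left.
June 2088 has 30 days: 584 − 30 = 554 left.
May 2088 has 31 days: 554 − 31 = 523 left.
April 2088 has 30 days: 523 − 30 = 493 left.
March 2088 has 31 days: 493 − 31 = 462 left.
February 2088 has 29 days (2088 is a leap year): 462 − 29 = 433 left.
January 2088 has 31 days: 433 − 31 = 402 left.
December 2087 has 31 days: 402 − 31 = 371 left.
November 2087 has 30 days: 371 − 30 = 341 left.
October 2087 has 31 days: 341 − 31 = 310 left.
September 2087 has 30 days: 310 − 30 = 280 left.
August 2087 has 31 days: 280 − 31 = 249 left.
July 2087 has 31 days: 249 − 31 = 218 left.
June 2087 has 30 days: 218 − 30 = 188 left.
May 2087 has 31 days: 188 − 31 = 157 left.
April 2087 has 30 days: 157 − 30 = 127 left.
March 2087 has 31 days: 127 − 31 = 96 left.
February 2087 has 28 days (2087 is not a leap year): 96 − 28 = 68 left.
January 2087 has 31 days: 68 − 31 = 37 left.
December 2086 has 31 days: 37 − 31 = 6 left.
November 2086 has 30 days; 30 − 6 = 24 → November 24, 2086.

November 24, 2086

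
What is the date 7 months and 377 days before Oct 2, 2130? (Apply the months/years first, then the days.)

Counting back 7 months and 377 days from October 2, 2130: first the month/year part, then the days.
month 10 − 7 = 3 → March 2130.
Day 2 is valid in March, giving March 2, 2130.
Now subtract 377 days from March 2, 2130.
Going back 2 days from March 2, 2130 reaches the end of the previous month; 377 − 2 = 375 left.
February 2130 has 28 days (2130 is not a leap year): 375 − 28 = 347 left.
January 2130 has 31 days: 347 − 31 = 316 left.
December 2129 has 31 days: 316 − 31 = 285 left.
November 2129 has 30 days: 285 − 30 = 255 left.
October 2129 has 31 days: 255 − 31 = 224 left.
September 2129 has 30 days: 224 − 30 = 194 left.
August 2129 has 31 days: 194 − 31 = 163 left.
July 2129 has 31 days: 163 − 31 = 132 left.
June 2129 has 30 days: 132 − 30 = 102 left.
May 2129 has 31 days: 102 − 31 = 71 left.
April 2129 has 30 days: 71 − 30 = 41 left.
March 2129 has 31 days: 41 − 31 = 10 left.
February 2129 has 28 days; 28 − 10 = 18 → February 18, 2129.

February 18, 2129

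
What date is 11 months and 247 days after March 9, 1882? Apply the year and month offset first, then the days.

Adding 11 months and 247 days from March 9, 1882: first the month/year part, then the days.
month 3 + 11 = 14, which is month 2 of year 1883 → February 1883.
Day 9 is valid in February, giving February 9, 1883.
Now add 247 days from February 9, 1883.
February has 28 days, so 28 − 9 = 19 days remain after February 9, 1883; 247 − 19 = 228 left.
March 1883 has 31 days: 228 − 31 = 197 left.
April 1883 has 30 days: 197 − 30 = 167 left.
May 1883 has 31 days: 167 − 31 = 136 left.
June 1883 has 30 days: 136 − 30 = 106 left.
July 1883 has 31 days: 106 − 31 = 75 left.
August 1883 has 31 days: 75 − 31 = 44 left.
September 1883 has 30 days: 44 − 30 = 14 left.
14 days into October 1883 → October 14, 1883.

October 14, 1883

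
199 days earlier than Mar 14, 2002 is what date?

Going back 199 days from March 14, 2002.
Going back 14 days from March 14, 2002 reaches the end of the previous month; 199 − 14 = 185 left.
February 2002 has 28 days (2002 is not a leap year): 185 − 28 = 157 left.
January 2002 has 31 days: 157 − 31 = 126 left.
December 2001 has 31 days: 126 − 31 = 95 left.
November 2001 has 30 days: 95 − 30 = 65 left.
October 2001 has 31 days: 65 − 31 = 34 left.
September 2001 has 30 days: 34 − 30 = 4 left.
August 2001 has 31 days; 31 − 4 = 27 → August 27, 2001.

August 27, 2001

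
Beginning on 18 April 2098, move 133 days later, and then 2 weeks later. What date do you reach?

Adding 133 days from April 18, 2098:
April has 30 days, so 30 − 18 = 12 days remain after April 18, 2098; 133 − 12 = 121 left.
May 2098 has 31 days: 121 − 31 = 90 left.
June 2098 has 30 days: 90 − 30 = 60 left.
July 2098 has 31 days: 60 − 31 = 29 left.
29 days into August 2098 → August 29, 2098.
Adding 2 weeks (= 14 days) from August 29, 2098:
August has 31 days, so 31 − 29 = 2 days remain after August 29, 2098; 14 − 2 = 12 left.
12 days into September 2098 → September 12, 2098.

September 12, 2098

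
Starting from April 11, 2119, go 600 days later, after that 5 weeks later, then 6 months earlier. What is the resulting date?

July 5, 2120

Advancing 600 days from April 11, 2119:
April has 30 days, so 30 − 11 = 19 days remain after April 11, 2119; 600 − 19 = 581 left.
May 2119 has 31 days: 581 − 31 = 550 left.
June 2119 has 30 days: 550 − 30 = 520 left.
July 2119 has 31 days: 520 − 31 = 489 left.
August 2119 has 31 days: 489 − 31 = 458 left.
September 2119 has 30 days: 458 − 30 = 428 left.
October 2119 has 31 days: 428 − 31 = 397 left.
November 2119 has 30 days: 397 − 30 = 367 left.
December 2119 has 31 days: 367 − 31 = 336 left.
January 2120 has 31 days: 336 − 31 = 305 left.
February 2120 has 29 days (2120 is a leap year): 305 − 29 = 276 left.
March 2120 has 31 days: 276 − 31 = 245 left.
April 2120 has 30 days: 245 − 30 = 215 left.
May 2120 has 31 days: 215 − 31 = 184 left.
June 2120 has 30 days: 184 − 30 = 154 left.
July 2120 has 31 days: 154 − 31 = 123 left.
August 2120 has 31 days: 123 − 31 = 92 left.
September 2120 has 30 days: 92 − 30 = 62 left.
October 2120 has 31 days: 62 − 31 = 31 left.
November 2120 has 30 days: 31 − 30 = 1 left.
1 day into December 2120 → December 1, 2120.
Adding 5 weeks (= 35 days) from December 1, 2120:
December has 31 days, so 31 − 1 = 30 days remain after December 1, 2120; 35 − 30 = 5 left.
5 days into January 2121 → January 5, 2121.
Subtracting 6 months from January 5, 2121:
month 1 − 6 = -5, which is month 7 of year 2120 → July 2120.
Day 5 is valid in July, giving July 5, 2120.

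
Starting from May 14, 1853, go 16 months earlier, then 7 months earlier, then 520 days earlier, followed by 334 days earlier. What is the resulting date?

February 10, 1849

Counting back 16 months from May 14, 1853:
month 5 − 16 = -11, which is month 1 of year 1852 → January 1852.
Day 14 is valid in January, giving January 14, 1852.
Subtracting 7 months from January 14, 1852:
month 1 − 7 = -6, which is month 6 of year 1851 → June 1851.
Day 14 is valid in June, giving June 14, 1851.
Going back 520 days from June 14, 1851:
Going back 14 days from June 14, 1851 reaches the end of the previous month; 520 − 14 = 506 left.
May 1851 has 31 days: 506 − 31 = 475 left.
April 1851 has 30 days: 475 − 30 = 445 left.
March 1851 has 31 days: 445 − 31 = 414 left.
February 1851 has 28 days (1851 is not a leap year): 414 − 28 = 386 left.
January 1851 has 31 days: 386 − 31 = 355 left.
December 1850 has 31 days: 355 − 31 = 324 left.
November 1850 has 30 days: 324 − 30 = 294 left.
October 1850 has 31 days: 294 − 31 = 263 left.
September 1850 has 30 days: 263 − 30 = 233 left.
August 1850 has 31 days: 233 − 31 = 202 left.
July 1850 has 31 days: 202 − 31 = 171 left.
June 1850 has 30 days: 171 − 30 = 141 left.
May 1850 has 31 days: 141 − 31 = 110 left.
April 1850 has 30 days: 110 − 30 = 80 left.
March 1850 has 31 days: 80 − 31 = 49 left.
February 1850 has 28 days (1850 is not a leap year): 49 − 28 = 21 left.
January 1850 has 31 days; 31 − 21 = 10 → January 10, 1850.
Going back 334 days from January 10, 1850:
Going back 10 days from January 10, 1850 reaches the end of the previous month; 334 − 10 = 324 left.
December 1849 has 31 days: 324 − 31 = 293 left.
November 1849 has 30 days: 293 − 30 = 263 left.
October 1849 has 31 days: 263 − 31 = 232 left.
September 1849 has 30 days: 232 − 30 = 202 left.
August 1849 has 31 days: 202 − 31 = 171 left.
July 1849 has 31 days: 171 − 31 = 140 left.
June 1849 has 30 days: 140 − 30 = 110 left.
May 1849 has 31 days: 110 − 31 = 79 left.
April 1849 has 30 days: 79 − 30 = 49 left.
March 1849 has 31 days: 49 − 31 = 18 left.
February 1849 has 28 days; 28 − 18 = 10 → February 10, 1849.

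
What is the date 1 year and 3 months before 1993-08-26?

Counting back 1 year and 3 months from August 26, 1993.
-1 year → 1992; month 8 − 3 = 5 → May 1992.
Day 26 is valid in May, giving May 26, 1992.

May 26, 1992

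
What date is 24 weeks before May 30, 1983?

Counting back 24 weeks = 168 days from May 30, 1983.
Going back 30 days from May 30, 1983 reaches the end of the previous month; 168 − 30 = 138 left.
April 1983 has 30 days: 138 − 30 = 108 left.
March 1983 has 31 days: 108 − 31 = 77 left.
February 1983 has 28 days (1983 is not a leap year): 77 − 28 = 49 left.
January 1983 has 31 days: 49 − 31 = 18 left.
December 1982 has 31 days; 31 − 18 = 13 → December 13, 1982.

December 13, 1982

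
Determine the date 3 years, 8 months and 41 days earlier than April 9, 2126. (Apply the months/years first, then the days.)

June 29, 2122

Going back 3 years, 8 months and 41 days from April 9, 2126: first the month/year part, then the days.
-3 years → 2123; month 4 − 8 = -4, which is month 8 of year 2122 → August 2122.
Day 9 is valid in August, giving August 9, 2122.
Now subtract 41 days from August 9, 2122.
Going back 9 days from August 9, 2122 reaches the end of the previous month; 41 − 9 = 32 left.
July 2122 has 31 days: 32 − 31 = 1 left.
June 2122 has 30 days; 30 − 1 = 29 → June 29, 2122.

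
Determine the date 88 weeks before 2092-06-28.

Subtracting 88 weeks = 616 days from June 28, 2092.
Going back 28 days from June 28, 2092 reaches the end of the previous month; 616 − 28 = 588 left.
May 2092 has 31 days: 588 − 31 = 557 left.
April 2092 has 30 days: 557 − 30 = 527 left.
March 2092 has 31 days: 527 − 31 = 496 left.
February 2092 has 29 days (2092 is a leap year): 496 − 29 = 467 left.
January 2092 has 31 days: 467 − 31 = 436 left.
December 2091 has 31 days: 436 − 31 = 405 left.
November 2091 has 30 days: 405 − 30 = 375 left.
October 2091 has 31 days: 375 − 31 = 344 left.
September 2091 has 30 days: 344 − 30 = 314 left.
August 2091 has 31 days: 314 − 31 = 283 left.
July 2091 has 31 days: 283 − 31 = 252 left.
June 2091 has 30 days: 252 − 30 = 222 left.
May 2091 has 31 days: 222 − 31 = 191 left.
April 2091 has 30 days: 191 − 30 = 161 left.
March 2091 has 31 days: 161 − 31 = 130 left.
February 2091 has 28 days (2091 is not a leap year): 130 − 28 = 102 left.
January 2091 has 31 days: 102 − 31 = 71 left.
December 2090 has 31 days: 71 − 31 = 40 left.
November 2090 has 30 days: 40 − 30 = 10 left.
October 2090 has 31 days; 31 − 10 = 21 → October 21, 2090.

October 21, 2090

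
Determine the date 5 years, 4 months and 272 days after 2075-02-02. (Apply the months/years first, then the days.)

March 1, 2081

Advancing 5 years, 4 months and 272 days from February 2, 2075: first the month/year part, then the days.
+5 years → 2080; month 2 + 4 = 6 → June 2080.
Day 2 is valid in June, giving June 2, 2080.
Now add 272 days from June 2, 2080.
June has 30 days, so 30 − 2 = 28 days remain after June 2, 2080; 272 − 28 = 244 left.
July 2080 has 31 days: 244 − 31 = 213 left.
August 2080 has 31 days: 213 − 31 = 182 left.
September 2080 has 30 days: 182 − 30 = 152 left.
October 2080 has 31 days: 152 − 31 = 121 left.
November 2080 has 30 days: 121 − 30 = 91 left.
December 2080 has 31 days: 91 − 31 = 60 left.
January 2081 has 31 days: 60 − 31 = 29 left.
February 2081 has 28 days (2081 is not a leap year): 29 − 28 = 1 left.
1 day into March 2081 → March 1, 2081.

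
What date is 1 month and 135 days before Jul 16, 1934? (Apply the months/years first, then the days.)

February 1, 1934

Subtracting 1 month and 135 days from July 16, 1934: first the month/year part, then the days.
month 7 − 1 = 6 → June 1934.
Day 16 is valid in June, giving June 16, 1934.
Now subtract 135 days from June 16, 1934.
Going back 16 days from June 16, 1934 reaches the end of the previous month; 135 − 16 = 119 left.
May 1934 has 31 days: 119 − 31 = 88 left.
April 1934 has 30 days: 88 − 30 = 58 left.
March 1934 has 31 days: 58 − 31 = 27 left.
February 1934 has 28 days; 28 − 27 = 1 → February 1, 1934.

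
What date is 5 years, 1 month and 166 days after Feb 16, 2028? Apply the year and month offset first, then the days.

August 29, 2033

Adding 5 years, 1 month and 166 days from February 16, 2028: first the month/year part, then the days.
+5 years → 2033; month 2 + 1 = 3 → March 2033.
Day 16 is valid in March, giving March 16, 2033.
Now add 166 days from March 16, 2033.
March has 31 days, so 31 − 16 = 15 days remain after March 16, 2033; 166 − 15 = 151 left.
April 2033 has 30 days: 151 − 30 = 121 left.
May 2033 has 31 days: 121 − 31 = 90 left.
June 2033 has 30 days: 90 − 30 = 60 left.
July 2033 has 31 days: 60 − 31 = 29 left.
29 days into August 2033 → August 29, 2033.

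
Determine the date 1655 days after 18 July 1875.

Adding 1655 days from July 18, 1875.
July has 31 days, so 31 − 18 = 13 days remain after July 18, 1875; 1655 − 13 = 1642 left.
August 1875 has 31 days: 1642 − 31 = 1611 left.
September 1875 has 30 days: 1611 − 30 = 1581 left.
October 1875 has 31 days: 1581 − 31 = 1550 left.
November 1875 has 30 days: 1550 − 30 = 1520 left.
December 1875 has 31 days: 1520 − 31 = 1489 left.
January 1876 has 31 days: 1489 − 31 = 1458 left.
February 1876 has 29 days (1876 is a leap year): 1458 − 29 = 1429 left.
March 1876 has 31 days: 1429 − 31 = 1398 left.
April 1876 has 30 days: 1398 − 30 = 1368 left.
May 1876 has 31 days: 1368 − 31 = 1337 left.
June 1876 has 30 days: 1337 − 30 = 1307 left.
July 1876 has 31 days: 1307 − 31 = 1276 left.
August 1876 has 31 days: 1276 − 31 = 1245 left.
September 1876 has 30 days: 1245 − 30 = 1215 left.
October 1876 has 31 days: 1215 − 31 = 1184 left.
November 1876 has 30 days: 1184 − 30 = 1154 left.
December 1876 has 31 days: 1154 − 31 = 1123 left.
January 1877 has 31 days: 1123 − 31 = 1092 left.
February 1877 has 28 days (1877 is not a leap year): 1092 − 28 = 1064 left.
March 1877 has 31 days: 1064 − 31 = 1033 left.
April 1877 has 30 days: 1033 − 30 = 1003 left.
May 1877 has 31 days: 1003 − 31 = 972 left.
June 1877 has 30 days: 972 − 30 = 942 left.
July 1877 has 31 days: 942 − 31 = 911 left.
August 1877 has 31 days: 911 − 31 = 880 left.
September 1877 has 30 days: 880 − 30 = 850 left.
October 1877 has 31 days: 850 − 31 = 819 left.
November 1877 has 30 days: 819 − 30 = 789 left.
December 1877 has 31 days: 789 − 31 = 758 left.
January 1878 has 31 days: 758 − 31 = 727 left.
February 1878 has 28 days (1878 is not a leap year): 727 − 28 = 699 left.
March 1878 has 31 days: 699 − 31 = 668 left.
April 1878 has 30 days: 668 − 30 = 638 left.
May 1878 has 31 days: 638 − 31 = 607 left.
June 1878 has 30 days: 607 − 30 = 577 left.
July 1878 has 31 days: 577 − 31 = 546 left.
August 1878 has 31 days: 546 − 31 = 515 left.
September 1878 has 30 days: 515 − 30 = 485 left.
October 1878 has 31 days: 485 − 31 = 454 left.
November 1878 has 30 days: 454 − 30 = 424 left.
December 1878 has 31 days: 424 − 31 = 393 left.
January 1879 has 31 days: 393 − 31 = 362 left.
February 1879 has 28 days (1879 is not a leap year): 362 − 28 = 334 left.
March 1879 has 31 days: 334 − 31 = 303 left.
April 1879 has 30 days: 303 − 30 = 273 left.
May 1879 has 31 days: 273 − 31 = 242 left.
June 1879 has 30 days: 242 − 30 = 212 left.
July 1879 has 31 days: 212 − 31 = 181 left.
August 1879 has 31 days: 181 − 31 = 150 left.
September 1879 has 30 days: 150 − 30 = 120 left.
October 1879 has 31 days: 120 − 31 = 89 left.
November 1879 has 30 days: 89 − 30 = 59 left.
December 1879 has 31 days: 59 − 31 = 28 left.
28 days into January 1880 → January 28, 1880.

January 28, 1880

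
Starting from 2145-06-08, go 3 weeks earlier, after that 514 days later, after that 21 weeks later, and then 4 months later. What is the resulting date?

July 10, 2147

Going back 3 weeks (= 21 days) from June 8, 2145:
Going back 8 days from June 8, 2145 reaches the end of the previous month; 21 − 8 = 13 left.
May 2145 has 31 days; 31 − 13 = 18 → May 18, 2145.
Counting forward 514 days from May 18, 2145:
May has 31 days, so 31 − 18 = 13 days remain after May 18, 2145; 514 − 13 = 501 left.
June 2145 has 30 days: 501 − 30 = 471 left.
July 2145 has 31 days: 471 − 31 = 440 left.
August 2145 has 31 days: 440 − 31 = 409 left.
September 2145 has 30 days: 409 − 30 = 379 left.
October 2145 has 31 days: 379 − 31 = 348 left.
November 2145 has 30 days: 348 − 30 = 318 left.
December 2145 has 31 days: 318 − 31 = 287 left.
January 2146 has 31 days: 287 − 31 = 256 left.
February 2146 has 28 days (2146 is not a leap year): 256 − 28 = 228 left.
March 2146 has 31 days: 228 − 31 = 197 left.
April 2146 has 30 days: 197 − 30 = 167 left.
May 2146 has 31 days: 167 − 31 = 136 left.
June 2146 has 30 days: 136 − 30 = 106 left.
July 2146 has 31 days: 106 − 31 = 75 left.
August 2146 has 31 days: 75 − 31 = 44 left.
September 2146 has 30 days: 44 − 30 = 14 left.
14 days into October 2146 → October 14, 2146.
Advancing 21 weeks (= 147 days) from October 14, 2146:
October has 31 days, so 31 − 14 = 17 days remain after October 14, 2146; 147 − 17 = 130 left.
November 2146 has 30 days: 130 − 30 = 100 left.
December 2146 has 31 days: 100 − 31 = 69 left.
January 2147 has 31 days: 69 − 31 = 38 left.
February 2147 has 28 days (2147 is not a leap year): 38 − 28 = 10 left.
10 days into March 2147 → March 10, 2147.
Adding 4 months from March 10, 2147:
month 3 + 4 = 7 → July 2147.
Day 10 is valid in July, giving July 10, 2147.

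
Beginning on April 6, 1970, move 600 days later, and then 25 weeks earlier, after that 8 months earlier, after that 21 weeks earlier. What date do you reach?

May 11, 1970

Adding 600 days from April 6, 1970:
April has 30 days, so 30 − 6 = 24 days remain after April 6, 1970; 600 − 24 = 576 left.
May 1970 has 31 days: 576 − 31 = 545 left.
June 1970 has 30 days: 545 − 30 = 515 left.
July 1970 has 31 days: 515 − 31 = 484 left.
August 1970 has 31 days: 484 − 31 = 453 left.
September 1970 has 30 days: 453 − 30 = 423 left.
October 1970 has 31 days: 423 − 31 = 392 left.
November 1970 has 30 days: 392 − 30 = 362 left.
December 1970 has 31 days: 362 − 31 = 331 left.
January 1971 has 31 days: 331 − 31 = 300 left.
February 1971 has 28 days (1971 is not a leap year): 300 − 28 = 272 left.
March 1971 has 31 days: 272 − 31 = 241 left.
April 1971 has 30 days: 241 − 30 = 211 left.
May 1971 has 31 days: 211 − 31 = 180 left.
June 1971 has 30 days: 180 − 30 = 150 left.
July 1971 has 31 days: 150 − 31 = 119 left.
August 1971 has 31 days: 119 − 31 = 88 left.
September 1971 has 30 days: 88 − 30 = 58 left.
October 1971 has 31 days: 58 − 31 = 27 left.
27 days into November 1971 → November 27, 1971.
Counting back 25 weeks (= 175 days) from November 27, 1971:
Going back 27 days from November 27, 1971 reaches the end of the previous month; 175 − 27 = 148 left.
October 1971 has 31 days: 148 − 31 = 117 left.
September 1971 has 30 days: 117 − 30 = 87 left.
August 1971 has 31 days: 87 − 31 = 56 left.
July 1971 has 31 days: 56 − 31 = 25 left.
June 1971 has 30 days; 30 − 25 = 5 → June 5, 1971.
Subtracting 8 months from June 5, 1971:
month 6 − 8 = -2, which is month 10 of year 1970 → October 1970.
Day 5 is valid in October, giving October 5, 1970.
Counting back 21 weeks (= 147 days) from October 5, 1970:
Going back 5 days from October 5, 1970 reaches the end of the previous month; 147 − 5 = 142 left.
September 1970 has 30 days: 142 − 30 = 112 left.
August 1970 has 31 days: 112 − 31 = 81 left.
July 1970 has 31 days: 81 − 31 = 50 left.
June 1970 has 30 days: 50 − 30 = 20 left.
May 1970 has 31 days; 31 − 20 = 11 → May 11, 1970.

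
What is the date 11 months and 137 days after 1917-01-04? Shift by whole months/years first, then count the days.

April 20, 1918

Advancing 11 months and 137 days from January 4, 1917: first the month/year part, then the days.
month 1 + 11 = 12 → December 1917.
Day 4 is valid in December, giving December 4, 1917.
Now add 137 days from December 4, 1917.
December has 31 days, so 31 − 4 = 27 days remain after December 4, 1917; 137 − 27 = 110 left.
January 1918 has 31 days: 110 − 31 = 79 left.
February 1918 has 28 days (1918 is not a leap year): 79 − 28 = 51 left.
March 1918 has 31 days: 51 − 31 = 20 left.
20 days into April 1918 → April 20, 1918.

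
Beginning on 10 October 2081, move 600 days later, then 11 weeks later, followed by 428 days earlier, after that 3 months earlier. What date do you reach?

March 16, 2082

Counting forward 600 days from October 10, 2081:
October has 31 days, so 31 − 10 = 21 days remain after October 10, 2081; 600 − 21 = 579 left.
November 2081 has 30 days: 579 − 30 = 549 left.
December 2081 has 31 days: 549 − 31 = 518 left.
January 2082 has 31 days: 518 − 31 = 487 left.
February 2082 has 28 days (2082 is not a leap year): 487 − 28 = 459 left.
March 2082 has 31 days: 459 − 31 = 428 left.
April 2082 has 30 days: 428 − 30 = 398 left.
May 2082 has 31 days: 398 − 31 = 367 left.
June 2082 has 30 days: 367 − 30 = 337 left.
July 2082 has 31 days: 337 − 31 = 306 left.
August 2082 has 31 days: 306 − 31 = 275 left.
September 2082 has 30 days: 275 − 30 = 245 left.
October 2082 has 31 days: 245 − 31 = 214 left.
November 2082 has 30 days: 214 − 30 = 184 left.
December 2082 has 31 days: 184 − 31 = 153 left.
January 2083 has 31 days: 153 − 31 = 122 left.
February 2083 has 28 days (2083 is not a leap year): 122 − 28 = 94 left.
March 2083 has 31 days: 94 − 31 = 63 left.
April 2083 has 30 days: 63 − 30 = 33 left.
May 2083 has 31 days: 33 − 31 = 2 left.
2 days into June 2083 → June 2, 2083.
Counting forward 11 weeks (= 77 days) from June 2, 2083:
June has 30 days, so 30 − 2 = 28 days remain after June 2, 2083; 77 − 28 = 49 left.
July 2083 has 31 days: 49 − 31 = 18 left.
18 days into August 2083 → August 18, 2083.
Going back 428 days from August 18, 2083:
Going back 18 days from August 18, 2083 reaches the end of the previous month; 428 − 18 = 410 left.
July 2083 has 31 days: 410 − 31 = 379 left.
June 2083 has 30 days: 379 − 30 = 349 left.
May 2083 has 31 days: 349 − 31 = 318 left.
April 2083 has 30 days: 318 − 30 = 288 left.
March 2083 has 31 days: 288 − 31 = 257 left.
February 2083 has 28 days (2083 is not a leap year): 257 − 28 = 229 left.
January 2083 has 31 days: 229 − 31 = 198 left.
December 2082 has 31 days: 198 − 31 = 167 left.
November 2082 has 30 days: 167 − 30 = 137 left.
October 2082 has 31 days: 137 − 31 = 106 left.
September 2082 has 30 days: 106 − 30 = 76 left.
August 2082 has 31 days: 76 − 31 = 45 left.
July 2082 has 31 days: 45 − 31 = 14 left.
June 2082 has 30 days; 30 − 14 = 16 → June 16, 2082.
Subtracting 3 months from June 16, 2082:
month 6 − 3 = 3 → March 2082.
Day 16 is valid in March, giving March 16, 2082.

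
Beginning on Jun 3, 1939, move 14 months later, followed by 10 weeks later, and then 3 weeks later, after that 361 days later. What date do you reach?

Advancing 14 months from June 3, 1939:
month 6 + 14 = 20, which is month 8 of year 1940 → August 1940.
Day 3 is valid in August, giving August 3, 1940.
Adding 10 weeks (= 70 days) from August 3, 1940:
August has 31 days, so 31 − 3 = 28 days remain after August 3, 1940; 70 − 28 = 42 left.
September 1940 has 30 days: 42 − 30 = 12 left.
12 days into October 1940 → October 12, 1940.
Counting forward 3 weeks (= 21 days) from October 12, 1940:
October has 31 days, so 31 − 12 = 19 days remain after October 12, 1940; 21 − 19 = 2 left.
2 days into November 1940 → November 2, 1940.
Counting forward 361 days from November 2, 1940:
November has 30 days, so 30 − 2 = 28 days remain after November 2, 1940; 361 − 28 = 333 left.
December 1940 has 31 days: 333 − 31 = 302 left.
January 1941 has 31 days: 302 − 31 = 271 left.
February 1941 has 28 days (1941 is not a leap year): 271 − 28 = 243 left.
March 1941 has 31 days: 243 − 31 = 212 left.
April 1941 has 30 days: 212 − 30 = 182 left.
May 1941 has 31 days: 182 − 31 = 151 left.
June 1941 has 30 days: 151 − 30 = 121 left.
July 1941 has 31 days: 121 − 31 = 90 left.
August 1941 has 31 days: 90 − 31 = 59 left.
September 1941 has 30 days: 59 − 30 = 29 left.
29 days into October 1941 → October 29, 1941.

October 29, 1941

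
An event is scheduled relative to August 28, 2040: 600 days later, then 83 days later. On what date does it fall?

July 12, 2042

Adding 600 days from August 28, 2040:
August has 31 days, so 31 − 28 = 3 days remain after August 28, 2040; 600 − 3 = 597 left.
September 2040 has 30 days: 597 − 30 = 567 left.
October 2040 has 31 days: 567 − 31 = 536 left.
November 2040 has 30 days: 536 − 30 = 506 left.
December 2040 has 31 days: 506 − 31 = 475 left.
January 2041 has 31 days: 475 − 31 = 444 left.
February 2041 has 28 days (2041 is not a leap year): 444 − 28 = 416 left.
March 2041 has 31 days: 416 − 31 = 385 left.
April 2041 has 30 days: 385 − 30 = 355 left.
May 2041 has 31 days: 355 − 31 = 324 left.
June 2041 has 30 days: 324 − 30 = 294 left.
July 2041 has 31 days: 294 − 31 = 263 left.
August 2041 has 31 days: 263 − 31 = 232 left.
September 2041 has 30 days: 232 − 30 = 202 left.
October 2041 has 31 days: 202 − 31 = 171 left.
November 2041 has 30 days: 171 − 30 = 141 left.
December 2041 has 31 days: 141 − 31 = 110 left.
January 2042 has 31 days: 110 − 31 = 79 left.
February 2042 has 28 days (2042 is not a leap year): 79 − 28 = 51 left.
March 2042 has 31 days: 51 − 31 = 20 left.
20 days into April 2042 → April 20, 2042.
Adding 83 days from April 20, 2042:
April has 30 days, so 30 − 20 = 10 days remain after April 20, 2042; 83 − 10 = 73 left.
May 2042 has 31 days: 73 − 31 = 42 left.
June 2042 has 30 days: 42 − 30 = 12 left.
12 days into July 2042 → July 12, 2042.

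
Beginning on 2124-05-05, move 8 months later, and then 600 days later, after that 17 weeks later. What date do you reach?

December 25, 2126

Advancing 8 months from May 5, 2124:
month 5 + 8 = 13, which is month 1 of year 2125 → January 2125.
Day 5 is valid in January, giving January 5, 2125.
Counting forward 600 days from January 5, 2125:
January has 31 days, so 31 − 5 = 26 days remain after January 5, 2125; 600 − 26 = 574 left.
February 2125 has 28 days (2125 is not a leap year): 574 − 28 = 546 left.
March 2125 has 31 days: 546 − 31 = 515 left.
April 2125 has 30 days: 515 − 30 = 485 left.
May 2125 has 31 days: 485 − 31 = 454 left.
June 2125 has 30 days: 454 − 30 = 424 left.
July 2125 has 31 days: 424 − 31 = 393 left.
August 2125 has 31 days: 393 − 31 = 362 left.
September 2125 has 30 days: 362 − 30 = 332 left.
October 2125 has 31 days: 332 − 31 = 301 left.
November 2125 has 30 days: 301 − 30 = 271 left.
December 2125 has 31 days: 271 − 31 = 240 left.
January 2126 has 31 days: 240 − 31 = 209 left.
February 2126 has 28 days (2126 is not a leap year): 209 − 28 = 181 left.
March 2126 has 31 days: 181 − 31 = 150 left.
April 2126 has 30 days: 150 − 30 = 120 left.
May 2126 has 31 days: 120 − 31 = 89 left.
June 2126 has 30 days: 89 − 30 = 59 left.
July 2126 has 31 days: 59 − 31 = 28 left.
28 days into August 2126 → August 28, 2126.
Advancing 17 weeks (= 119 days) from August 28, 2126:
August has 31 days, so 31 − 28 = 3 days remain after August 28, 2126; 119 − 3 = 116 left.
September 2126 has 30 days: 116 − 30 = 86 left.
October 2126 has 31 days: 86 − 31 = 55 left.
November 2126 has 30 days: 55 − 30 = 25 left.
25 days into December 2126 → December 25, 2126.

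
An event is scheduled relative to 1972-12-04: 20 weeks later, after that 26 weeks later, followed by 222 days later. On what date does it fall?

Adding 20 weeks (= 140 days) from December 4, 1972:
December has 31 days, so 31 − 4 = 27 days remain after December 4, 1972; 140 − 27 = 113 left.
January 1973 has 31 days: 113 − 31 = 82 left.
February 1973 has 28 days (1973 is not a leap year): 82 − 28 = 54 left.
March 1973 has 31 days: 54 − 31 = 23 left.
23 days into April 1973 → April 23, 1973.
Advancing 26 weeks (= 182 days) from April 23, 1973:
April has 30 days, so 30 − 23 = 7 days remain after April 23, 1973; 182 − 7 = 175 left.
May 1973 has 31 days: 175 − 31 = 144 left.
June 1973 has 30 days: 144 − 30 = 114 left.
July 1973 has 31 days: 114 − 31 = 83 left.
August 1973 has 31 days: 83 − 31 = 52 left.
September 1973 has 30 days: 52 − 30 = 22 left.
22 days into October 1973 → October 22, 1973.
Advancing 222 days from October 22, 1973:
October has 31 days, so 31 − 22 = 9 days remain after October 22, 1973; 222 − 9 = 213 left.
November 1973 has 30 days: 213 − 30 = 183 left.
December 1973 has 31 days: 183 − 31 = 152 left.
January 1974 has 31 days: 152 − 31 = 121 left.
February 1974 has 28 days (1974 is not a leap year): 121 − 28 = 93 left.
March 1974 has 31 days: 93 − 31 = 62 left.
April 1974 has 30 days: 62 − 30 = 32 left.
May 1974 has 31 days: 32 − 31 = 1 left.
1 day into June 1974 → June 1, 1974.

June 1, 1974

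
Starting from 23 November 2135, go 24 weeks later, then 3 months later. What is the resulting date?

Adding 24 weeks (= 168 days) from November 23, 2135:
November has 30 days, so 30 − 23 = 7 days remain after November 23, 2135; 168 − 7 = 161 left.
December 2135 has 31 days: 161 − 31 = 130 left.
January 2136 has 31 days: 130 − 31 = 99 left.
February 2136 has 29 days (2136 is a leap year): 99 − 29 = 70 left.
March 2136 has 31 days: 70 − 31 = 39 left.
April 2136 has 30 days: 39 − 30 = 9 left.
9 days into May 2136 → May 9, 2136.
Adding 3 months from May 9, 2136:
month 5 + 3 = 8 → August 2136.
Day 9 is valid in August, giving August 9, 2136.

August 9, 2136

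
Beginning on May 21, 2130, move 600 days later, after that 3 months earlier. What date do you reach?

Counting forward 600 days from May 21, 2130:
May has 31 days, so 31 − 21 = 10 days remain after May 21, 2130; 600 − 10 = 590 left.
June 2130 has 30 days: 590 − 30 = 560 left.
July 2130 has 31 days: 560 − 31 = 529 left.
August 2130 has 31 days: 529 − 31 = 498 left.
September 2130 has 30 days: 498 − 30 = 468 left.
October 2130 has 31 days: 468 − 31 = 437 left.
November 2130 has 30 days: 437 − 30 = 407 left.
December 2130 has 31 days: 407 − 31 = 376 left.
January 2131 has 31 days: 376 − 31 = 345 left.
February 2131 has 28 days (2131 is not a leap year): 345 − 28 = 317 left.
March 2131 has 31 days: 317 − 31 = 286 left.
April 2131 has 30 days: 286 − 30 = 256 left.
May 2131 has 31 days: 256 − 31 = 225 left.
June 2131 has 30 days: 225 − 30 = 195 left.
July 2131 has 31 days: 195 − 31 = 164 left.
August 2131 has 31 days: 164 − 31 = 133 left.
September 2131 has 30 days: 133 − 30 = 103 left.
October 2131 has 31 days: 103 − 31 = 72 left.
November 2131 has 30 days: 72 − 30 = 42 left.
December 2131 has 31 days: 42 − 31 = 11 left.
11 days into January 2132 → January 11, 2132.
Subtracting 3 months from January 11, 2132:
month 1 − 3 = -2, which is month 10 of year 2131 → October 2131.
Day 11 is valid in October, giving October 11, 2131.

October 11, 2131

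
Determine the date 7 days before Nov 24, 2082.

November 17, 2082

Counting back 7 days from November 24, 2082.
24 − 7 = 17, still in November 2082.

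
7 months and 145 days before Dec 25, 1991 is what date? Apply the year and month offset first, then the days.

Subtracting 7 months and 145 days from December 25, 1991: first the month/year part, then the days.
month 12 − 7 = 5 → May 1991.
Day 25 is valid in May, giving May 25, 1991.
Now subtract 145 days from May 25, 1991.
Going back 25 days from May 25, 1991 reaches the end of the previous month; 145 − 25 = 120 left.
April 1991 has 30 days: 120 − 30 = 90 left.
March 1991 has 31 days: 90 − 31 = 59 left.
February 1991 has 28 days (1991 is not a leap year): 59 − 28 = 31 left.
January 1991 has 31 days: 31 − 31 = 0 left.
December 1990 has 31 days; 31 − 0 = 31 → December 31, 1990.

December 31, 1990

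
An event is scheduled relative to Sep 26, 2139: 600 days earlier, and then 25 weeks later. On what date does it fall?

Going back 600 days from September 26, 2139:
Going back 26 days from September 26, 2139 reaches the end of the previous month; 600 − 26 = 574 left.
August 2139 has 31 days: 574 − 31 = 543 left.
July 2139 has 31 days: 543 − 31 = 512 left.
June 2139 has 30 days: 512 − 30 = 482 left.
May 2139 has 31 days: 482 − 31 = 451 left.
April 2139 has 30 days: 451 − 30 = 421 left.
March 2139 has 31 days: 421 − 31 = 390 left.
February 2139 has 28 days (2139 is not a leap year): 390 − 28 = 362 left.
January 2139 has 31 days: 362 − 31 = 331 left.
December 2138 has 31 days: 331 − 31 = 300 left.
November 2138 has 30 days: 300 − 30 = 270 left.
October 2138 has 31 days: 270 − 31 = 239 left.
September 2138 has 30 days: 239 − 30 = 209 left.
August 2138 has 31 days: 209 − 31 = 178 left.
July 2138 has 31 days: 178 − 31 = 147 left.
June 2138 has 30 days: 147 − 30 = 117 left.
May 2138 has 31 days: 117 − 31 = 86 left.
April 2138 has 30 days: 86 − 30 = 56 left.
March 2138 has 31 days: 56 − 31 = 25 left.
February 2138 has 28 days; 28 − 25 = 3 → February 3, 2138.
Advancing 25 weeks (= 175 days) from February 3, 2138:
February has 28 days, so 28 − 3 = 25 days remain after February 3, 2138; 175 − 25 = 150 left.
March 2138 has 31 days: 150 − 31 = 119 left.
April 2138 has 30 days: 119 − 30 = 89 left.
May 2138 has 31 days: 89 − 31 = 58 left.
June 2138 has 30 days: 58 − 30 = 28 left.
28 days into July 2138 → July 28, 2138.

July 28, 2138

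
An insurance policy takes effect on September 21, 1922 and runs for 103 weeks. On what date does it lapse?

September 11, 1924

Adding 103 weeks = 721 days from September 21, 1922.
September has 30 days, so 30 − 21 = 9 days remain after September 21, 1922; 721 − 9 = 712 left.
October 1922 has 31 days: 712 − 31 = 681 left.
November 1922 has 30 days: 681 − 30 = 651 left.
December 1922 has 31 days: 651 − 31 = 620 left.
January 1923 has 31 days: 620 − 31 = 589 left.
February 1923 has 28 days (1923 is not a leap year): 589 − 28 = 561 left.
March 1923 has 31 days: 561 − 31 = 530 left.
April 1923 has 30 days: 530 − 30 = 500 left.
May 1923 has 31 days: 500 − 31 = 469 left.
June 1923 has 30 days: 469 − 30 = 439 left.
July 1923 has 31 days: 439 − 31 = 408 left.
August 1923 has 31 days: 408 − 31 = 377 left.
September 1923 has 30 days: 377 − 30 = 347 left.
October 1923 has 31 days: 347 − 31 = 316 left.
November 1923 has 30 days: 316 − 30 = 286 left.
December 1923 has 31 days: 286 − 31 = 255 left.
January 1924 has 31 days: 255 − 31 = 224 left.
February 1924 has 29 days (1924 is a leap year): 224 − 29 = 195 left.
March 1924 has 31 days: 195 − 31 = 164 left.
April 1924 has 30 days: 164 − 30 = 134 left.
May 1924 has 31 days: 134 − 31 = 103 left.
June 1924 has 30 days: 103 − 30 = 73 left.
July 1924 has 31 days: 73 − 31 = 42 left.
August 1924 has 31 days: 42 − 31 = 11 left.
11 days into September 1924 → September 11, 1924.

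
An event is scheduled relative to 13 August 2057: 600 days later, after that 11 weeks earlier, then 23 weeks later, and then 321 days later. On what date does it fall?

Adding 600 days from August 13, 2057:
August has 31 days, so 31 − 13 = 18 days remain after August 13, 2057; 600 − 18 = 582 left.
September 2057 has 30 days: 582 − 30 = 552 left.
October 2057 has 31 days: 552 − 31 = 521 left.
November 2057 has 30 days: 521 − 30 = 491 left.
December 2057 has 31 days: 491 − 31 = 460 left.
January 2058 has 31 days: 460 − 31 = 429 left.
February 2058 has 28 days (2058 is not a leap year): 429 − 28 = 401 left.
March 2058 has 31 days: 401 − 31 = 370 left.
April 2058 has 30 days: 370 − 30 = 340 left.
May 2058 has 31 days: 340 − 31 = 309 left.
June 2058 has 30 days: 309 − 30 = 279 left.
July 2058 has 31 days: 279 − 31 = 248 left.
August 2058 has 31 days: 248 − 31 = 217 left.
September 2058 has 30 days: 217 − 30 = 187 left.
October 2058 has 31 days: 187 − 31 = 156 left.
November 2058 has 30 days: 156 − 30 = 126 left.
December 2058 has 31 days: 126 − 31 = 95 left.
January 2059 has 31 days: 95 − 31 = 64 left.
February 2059 has 28 days (2059 is not a leap year): 64 − 28 = 36 left.
March 2059 has 31 days: 36 − 31 = 5 left.
5 days into April 2059 → April 5, 2059.
Subtracting 11 weeks (= 77 days) from April 5, 2059:
Going back 5 days from April 5, 2059 reaches the end of the previous month; 77 − 5 = 72 left.
March 2059 has 31 days: 72 − 31 = 41 left.
February 2059 has 28 days (2059 is not a leap year): 41 − 28 = 13 left.
January 2059 has 31 days; 31 − 13 = 18 → January 18, 2059.
Advancing 23 weeks (= 161 days) from January 18, 2059:
January has 31 days, so 31 − 18 = 13 days remain after January 18, 2059; 161 − 13 = 148 left.
February 2059 has 28 days (2059 is not a leap year): 148 − 28 = 120 left.
March 2059 has 31 days: 120 − 31 = 89 left.
April 2059 has 30 days: 89 − 30 = 59 left.
May 2059 has 31 days: 59 − 31 = 28 left.
28 days into June 2059 → June 28, 2059.
Adding 321 days from June 28, 2059:
June has 30 days, so 30 − 28 = 2 days remain after June 28, 2059; 321 − 2 = 319 left.
July 2059 has 31 days: 319 − 31 = 288 left.
August 2059 has 31 days: 288 − 31 = 257 left.
September 2059 has 30 days: 257 − 30 = 227 left.
October 2059 has 31 days: 227 − 31 = 196 left.
November 2059 has 30 days: 196 − 30 = 166 left.
December 2059 has 31 days: 166 − 31 = 135 left.
January 2060 has 31 days: 135 − 31 = 104 left.
February 2060 has 29 days (2060 is a leap year): 104 − 29 = 75 left.
March 2060 has 31 days: 75 − 31 = 44 left.
April 2060 has 30 days: 44 − 30 = 14 left.
14 days into May 2060 → May 14, 2060.

May 14, 2060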